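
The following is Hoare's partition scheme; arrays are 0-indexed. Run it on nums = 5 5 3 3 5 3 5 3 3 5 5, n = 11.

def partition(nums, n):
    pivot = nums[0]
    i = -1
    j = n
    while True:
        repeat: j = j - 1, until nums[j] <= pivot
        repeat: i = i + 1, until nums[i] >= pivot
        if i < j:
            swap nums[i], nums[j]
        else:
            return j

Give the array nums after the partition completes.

pivot = nums[0] = 5; i = -1, j = 11
j→10 (nums[10]=5≤5), i→0 (nums[0]=5≥5); i<j, swap → 5 5 3 3 5 3 5 3 3 5 5
j→9 (nums[9]=5≤5), i→1 (nums[1]=5≥5); i<j, swap → 5 5 3 3 5 3 5 3 3 5 5
j→8 (nums[8]=3≤5), i→4 (nums[4]=5≥5); i<j, swap → 5 5 3 3 3 3 5 3 5 5 5
j→7 (nums[7]=3≤5), i→6 (nums[6]=5≥5); i<j, swap → 5 5 3 3 3 3 3 5 5 5 5
j→6, i→7; i≥j, return j=6. nums = 5 5 3 3 3 3 3 5 5 5 5

5 5 3 3 3 3 3 5 5 5 5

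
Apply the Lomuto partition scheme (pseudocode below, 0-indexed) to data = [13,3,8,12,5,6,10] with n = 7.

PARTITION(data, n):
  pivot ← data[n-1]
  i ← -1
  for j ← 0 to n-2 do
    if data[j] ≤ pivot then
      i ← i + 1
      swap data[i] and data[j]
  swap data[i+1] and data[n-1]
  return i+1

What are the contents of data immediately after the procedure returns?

[3,8,5,6,10,12,13]

pivot = data[6] = 10; i = -1
j=0: data[0]=13 > 10 → no swap
j=1: data[1]=3 ≤ 10 → i=0, swap data[0],data[1] → [3,13,8,12,5,6,10]
j=2: data[2]=8 ≤ 10 → i=1, swap data[1],data[2] → [3,8,13,12,5,6,10]
j=3: data[3]=12 > 10 → no swap
j=4: data[4]=5 ≤ 10 → i=2, swap data[2],data[4] → [3,8,5,12,13,6,10]
j=5: data[5]=6 ≤ 10 → i=3, swap data[3],data[5] → [3,8,5,6,13,12,10]
final swap data[4],data[6] → [3,8,5,6,10,12,13]; return 4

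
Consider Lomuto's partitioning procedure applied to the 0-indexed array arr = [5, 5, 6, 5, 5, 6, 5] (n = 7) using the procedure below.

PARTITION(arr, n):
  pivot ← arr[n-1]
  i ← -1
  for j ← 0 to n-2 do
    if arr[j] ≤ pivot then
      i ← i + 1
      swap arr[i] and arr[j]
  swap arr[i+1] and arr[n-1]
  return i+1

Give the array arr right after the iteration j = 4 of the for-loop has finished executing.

[5, 5, 5, 5, 6, 6, 5]

pivot = arr[6] = 5; i = -1
j=0: arr[0]=5 ≤ 5 → i=0, swap arr[0],arr[0] (no change) → [5, 5, 6, 5, 5, 6, 5]
j=1: arr[1]=5 ≤ 5 → i=1, swap arr[1],arr[1] (no change) → [5, 5, 6, 5, 5, 6, 5]
j=2: arr[2]=6 > 5 → no swap
j=3: arr[3]=5 ≤ 5 → i=2, swap arr[2],arr[3] → [5, 5, 5, 6, 5, 6, 5]
j=4: arr[4]=5 ≤ 5 → i=3, swap arr[3],arr[4] → [5, 5, 5, 5, 6, 6, 5]
(after j=4) arr = [5, 5, 5, 5, 6, 6, 5]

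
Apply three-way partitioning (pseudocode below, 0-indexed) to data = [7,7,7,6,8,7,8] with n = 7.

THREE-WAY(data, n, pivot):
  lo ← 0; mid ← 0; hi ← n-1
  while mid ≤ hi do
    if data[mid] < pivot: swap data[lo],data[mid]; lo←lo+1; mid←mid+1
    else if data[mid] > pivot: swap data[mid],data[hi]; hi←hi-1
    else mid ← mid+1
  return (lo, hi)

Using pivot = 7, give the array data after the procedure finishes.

lo=0 mid=0 hi=6
7=7: mid=1
7=7: mid=2
7=7: mid=3
6<7: swap(0,3), lo=1 mid=4 ⇒ [6,7,7,7,8,7,8]
8>7: swap(4,6), hi=5 ⇒ [6,7,7,7,8,7,8]
8>7: swap(4,5), hi=4 ⇒ [6,7,7,7,7,8,8]
7=7: mid=5
done. lo=1 hi=4; data=[6,7,7,7,7,8,8]

[6,7,7,7,7,8,8]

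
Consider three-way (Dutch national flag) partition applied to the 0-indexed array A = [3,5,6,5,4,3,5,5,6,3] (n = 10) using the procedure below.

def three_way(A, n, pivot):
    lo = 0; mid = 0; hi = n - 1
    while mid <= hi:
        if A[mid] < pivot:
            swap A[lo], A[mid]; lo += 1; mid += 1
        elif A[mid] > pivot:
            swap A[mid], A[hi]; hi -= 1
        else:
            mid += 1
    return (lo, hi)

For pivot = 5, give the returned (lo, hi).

(4, 7)

pivot = 5; lo=0, mid=0, hi=9
A[mid]=3<5: swap A[0],A[0]; lo=1,mid=1 → [3,5,6,5,4,3,5,5,6,3]
A[mid]=5=5: mid=2
A[mid]=6>5: swap A[2],A[9]; hi=8 → [3,5,3,5,4,3,5,5,6,6]
A[mid]=3<5: swap A[1],A[2]; lo=2,mid=3 → [3,3,5,5,4,3,5,5,6,6]
A[mid]=5=5: mid=4
A[mid]=4<5: swap A[2],A[4]; lo=3,mid=5 → [3,3,4,5,5,3,5,5,6,6]
A[mid]=3<5: swap A[3],A[5]; lo=4,mid=6 → [3,3,4,3,5,5,5,5,6,6]
A[mid]=5=5: mid=7
A[mid]=5=5: mid=8
A[mid]=6>5: swap A[8],A[8]; hi=7 → [3,3,4,3,5,5,5,5,6,6]
end: lo=4, hi=7; A = [3,3,4,3,5,5,5,5,6,6]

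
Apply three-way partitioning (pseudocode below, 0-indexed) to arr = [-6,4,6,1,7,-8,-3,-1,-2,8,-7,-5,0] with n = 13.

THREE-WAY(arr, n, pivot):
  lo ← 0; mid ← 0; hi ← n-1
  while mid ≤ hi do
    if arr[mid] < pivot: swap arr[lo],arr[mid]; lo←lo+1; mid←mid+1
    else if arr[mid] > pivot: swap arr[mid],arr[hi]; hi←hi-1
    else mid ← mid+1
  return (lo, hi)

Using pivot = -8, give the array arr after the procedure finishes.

pivot = -8; lo=0, mid=0, hi=12
arr[mid]=-6>-8: swap arr[0],arr[12]; hi=11 → [0,4,6,1,7,-8,-3,-1,-2,8,-7,-5,-6]
arr[mid]=0>-8: swap arr[0],arr[11]; hi=10 → [-5,4,6,1,7,-8,-3,-1,-2,8,-7,0,-6]
arr[mid]=-5>-8: swap arr[0],arr[10]; hi=9 → [-7,4,6,1,7,-8,-3,-1,-2,8,-5,0,-6]
arr[mid]=-7>-8: swap arr[0],arr[9]; hi=8 → [8,4,6,1,7,-8,-3,-1,-2,-7,-5,0,-6]
arr[mid]=8>-8: swap arr[0],arr[8]; hi=7 → [-2,4,6,1,7,-8,-3,-1,8,-7,-5,0,-6]
arr[mid]=-2>-8: swap arr[0],arr[7]; hi=6 → [-1,4,6,1,7,-8,-3,-2,8,-7,-5,0,-6]
arr[mid]=-1>-8: swap arr[0],arr[6]; hi=5 → [-3,4,6,1,7,-8,-1,-2,8,-7,-5,0,-6]
arr[mid]=-3>-8: swap arr[0],arr[5]; hi=4 → [-8,4,6,1,7,-3,-1,-2,8,-7,-5,0,-6]
arr[mid]=-8=-8: mid=1
arr[mid]=4>-8: swap arr[1],arr[4]; hi=3 → [-8,7,6,1,4,-3,-1,-2,8,-7,-5,0,-6]
arr[mid]=7>-8: swap arr[1],arr[3]; hi=2 → [-8,1,6,7,4,-3,-1,-2,8,-7,-5,0,-6]
arr[mid]=1>-8: swap arr[1],arr[2]; hi=1 → [-8,6,1,7,4,-3,-1,-2,8,-7,-5,0,-6]
arr[mid]=6>-8: swap arr[1],arr[1]; hi=0 → [-8,6,1,7,4,-3,-1,-2,8,-7,-5,0,-6]
end: lo=0, hi=0; arr = [-8,6,1,7,4,-3,-1,-2,8,-7,-5,0,-6]

[-8,6,1,7,4,-3,-1,-2,8,-7,-5,0,-6]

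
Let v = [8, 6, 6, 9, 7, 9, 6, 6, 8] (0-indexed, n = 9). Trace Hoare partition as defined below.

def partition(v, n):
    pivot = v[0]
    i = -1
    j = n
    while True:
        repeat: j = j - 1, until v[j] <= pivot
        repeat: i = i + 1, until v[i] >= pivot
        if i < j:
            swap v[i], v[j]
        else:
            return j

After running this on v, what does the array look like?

[8, 6, 6, 6, 7, 6, 9, 9, 8]

pivot = v[0] = 8; i = -1, j = 9
j→8 (v[8]=8≤8), i→0 (v[0]=8≥8); i<j, swap → [8, 6, 6, 9, 7, 9, 6, 6, 8]
j→7 (v[7]=6≤8), i→3 (v[3]=9≥8); i<j, swap → [8, 6, 6, 6, 7, 9, 6, 9, 8]
j→6 (v[6]=6≤8), i→5 (v[5]=9≥8); i<j, swap → [8, 6, 6, 6, 7, 6, 9, 9, 8]
j→5, i→6; i≥j, return j=5. v = [8, 6, 6, 6, 7, 6, 9, 9, 8]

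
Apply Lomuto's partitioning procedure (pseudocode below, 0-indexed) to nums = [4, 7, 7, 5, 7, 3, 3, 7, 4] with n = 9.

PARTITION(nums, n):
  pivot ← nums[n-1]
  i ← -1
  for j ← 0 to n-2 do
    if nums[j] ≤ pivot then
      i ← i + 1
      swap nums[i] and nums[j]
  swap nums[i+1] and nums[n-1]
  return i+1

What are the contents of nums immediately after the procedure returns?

pivot=4, i=-1
j=0: 4≤4, i=0, swap(0,0) ⇒ [4, 7, 7, 5, 7, 3, 3, 7, 4]
j=1: 7>4, skip
j=2: 7>4, skip
j=3: 5>4, skip
j=4: 7>4, skip
j=5: 3≤4, i=1, swap(1,5) ⇒ [4, 3, 7, 5, 7, 7, 3, 7, 4]
j=6: 3≤4, i=2, swap(2,6) ⇒ [4, 3, 3, 5, 7, 7, 7, 7, 4]
j=7: 7>4, skip
swap(3,8) ⇒ [4, 3, 3, 4, 7, 7, 7, 7, 5]; return 3

[4, 3, 3, 4, 7, 7, 7, 7, 5]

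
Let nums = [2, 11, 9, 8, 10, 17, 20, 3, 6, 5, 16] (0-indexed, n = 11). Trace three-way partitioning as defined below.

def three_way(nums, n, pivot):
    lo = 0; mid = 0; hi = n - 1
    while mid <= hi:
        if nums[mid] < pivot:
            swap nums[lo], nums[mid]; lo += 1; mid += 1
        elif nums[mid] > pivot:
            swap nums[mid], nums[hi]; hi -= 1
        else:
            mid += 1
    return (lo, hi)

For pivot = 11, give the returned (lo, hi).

lo=0 mid=0 hi=10
2<11: swap(0,0), lo=1 mid=1 ⇒ [2, 11, 9, 8, 10, 17, 20, 3, 6, 5, 16]
11=11: mid=2
9<11: swap(1,2), lo=2 mid=3 ⇒ [2, 9, 11, 8, 10, 17, 20, 3, 6, 5, 16]
8<11: swap(2,3), lo=3 mid=4 ⇒ [2, 9, 8, 11, 10, 17, 20, 3, 6, 5, 16]
10<11: swap(3,4), lo=4 mid=5 ⇒ [2, 9, 8, 10, 11, 17, 20, 3, 6, 5, 16]
17>11: swap(5,10), hi=9 ⇒ [2, 9, 8, 10, 11, 16, 20, 3, 6, 5, 17]
16>11: swap(5,9), hi=8 ⇒ [2, 9, 8, 10, 11, 5, 20, 3, 6, 16, 17]
5<11: swap(4,5), lo=5 mid=6 ⇒ [2, 9, 8, 10, 5, 11, 20, 3, 6, 16, 17]
20>11: swap(6,8), hi=7 ⇒ [2, 9, 8, 10, 5, 11, 6, 3, 20, 16, 17]
6<11: swap(5,6), lo=6 mid=7 ⇒ [2, 9, 8, 10, 5, 6, 11, 3, 20, 16, 17]
3<11: swap(6,7), lo=7 mid=8 ⇒ [2, 9, 8, 10, 5, 6, 3, 11, 20, 16, 17]
done. lo=7 hi=7; nums=[2, 9, 8, 10, 5, 6, 3, 11, 20, 16, 17]

(7, 7)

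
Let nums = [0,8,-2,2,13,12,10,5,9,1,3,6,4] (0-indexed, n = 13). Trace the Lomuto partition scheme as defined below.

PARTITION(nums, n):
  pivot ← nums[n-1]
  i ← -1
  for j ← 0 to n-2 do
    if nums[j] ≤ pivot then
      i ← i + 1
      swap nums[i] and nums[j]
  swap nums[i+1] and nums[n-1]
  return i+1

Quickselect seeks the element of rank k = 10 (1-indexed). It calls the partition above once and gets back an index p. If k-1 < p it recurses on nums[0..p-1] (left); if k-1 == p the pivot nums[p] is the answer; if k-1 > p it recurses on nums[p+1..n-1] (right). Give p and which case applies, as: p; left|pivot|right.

5; right

pivot = nums[12] = 4; i = -1
j=0: nums[0]=0 ≤ 4 → i=0, swap nums[0],nums[0] (no change) → [0,8,-2,2,13,12,10,5,9,1,3,6,4]
j=1: nums[1]=8 > 4 → no swap
j=2: nums[2]=-2 ≤ 4 → i=1, swap nums[1],nums[2] → [0,-2,8,2,13,12,10,5,9,1,3,6,4]
j=3: nums[3]=2 ≤ 4 → i=2, swap nums[2],nums[3] → [0,-2,2,8,13,12,10,5,9,1,3,6,4]
j=4: nums[4]=13 > 4 → no swap
j=5: nums[5]=12 > 4 → no swap
j=6: nums[6]=10 > 4 → no swap
j=7: nums[7]=5 > 4 → no swap
j=8: nums[8]=9 > 4 → no swap
j=9: nums[9]=1 ≤ 4 → i=3, swap nums[3],nums[9] → [0,-2,2,1,13,12,10,5,9,8,3,6,4]
j=10: nums[10]=3 ≤ 4 → i=4, swap nums[4],nums[10] → [0,-2,2,1,3,12,10,5,9,8,13,6,4]
j=11: nums[11]=6 > 4 → no swap
final swap nums[5],nums[12] → [0,-2,2,1,3,4,10,5,9,8,13,6,12]; return 5
p = 5; k-1 = 9 > 5 ⇒ right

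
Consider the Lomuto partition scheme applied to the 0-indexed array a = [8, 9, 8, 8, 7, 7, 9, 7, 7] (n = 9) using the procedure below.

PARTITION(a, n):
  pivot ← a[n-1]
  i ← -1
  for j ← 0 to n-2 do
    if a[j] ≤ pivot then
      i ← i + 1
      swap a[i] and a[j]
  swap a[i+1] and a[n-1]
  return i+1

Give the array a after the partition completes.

pivot=7, i=-1
j=0: 8>7, skip
j=1: 9>7, skip
j=2: 8>7, skip
j=3: 8>7, skip
j=4: 7≤7, i=0, swap(0,4) ⇒ [7, 9, 8, 8, 8, 7, 9, 7, 7]
j=5: 7≤7, i=1, swap(1,5) ⇒ [7, 7, 8, 8, 8, 9, 9, 7, 7]
j=6: 9>7, skip
j=7: 7≤7, i=2, swap(2,7) ⇒ [7, 7, 7, 8, 8, 9, 9, 8, 7]
swap(3,8) ⇒ [7, 7, 7, 7, 8, 9, 9, 8, 8]; return 3

[7, 7, 7, 7, 8, 9, 9, 8, 8]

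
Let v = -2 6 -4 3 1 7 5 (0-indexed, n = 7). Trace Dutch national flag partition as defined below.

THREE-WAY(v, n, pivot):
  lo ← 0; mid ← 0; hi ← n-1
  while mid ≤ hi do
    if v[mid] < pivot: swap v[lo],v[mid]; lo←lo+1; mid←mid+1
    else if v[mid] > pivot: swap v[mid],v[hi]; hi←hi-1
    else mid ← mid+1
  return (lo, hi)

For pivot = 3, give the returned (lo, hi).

(3, 3)

pivot = 3; lo=0, mid=0, hi=6
v[mid]=-2<3: swap v[0],v[0]; lo=1,mid=1 → -2 6 -4 3 1 7 5
v[mid]=6>3: swap v[1],v[6]; hi=5 → -2 5 -4 3 1 7 6
v[mid]=5>3: swap v[1],v[5]; hi=4 → -2 7 -4 3 1 5 6
v[mid]=7>3: swap v[1],v[4]; hi=3 → -2 1 -4 3 7 5 6
v[mid]=1<3: swap v[1],v[1]; lo=2,mid=2 → -2 1 -4 3 7 5 6
v[mid]=-4<3: swap v[2],v[2]; lo=3,mid=3 → -2 1 -4 3 7 5 6
v[mid]=3=3: mid=4
end: lo=3, hi=3; v = -2 1 -4 3 7 5 6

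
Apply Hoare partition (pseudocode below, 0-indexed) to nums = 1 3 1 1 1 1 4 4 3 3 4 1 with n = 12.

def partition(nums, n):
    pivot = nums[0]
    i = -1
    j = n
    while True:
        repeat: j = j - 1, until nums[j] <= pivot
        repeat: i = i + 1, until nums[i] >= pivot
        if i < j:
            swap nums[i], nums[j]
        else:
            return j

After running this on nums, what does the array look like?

pivot = nums[0] = 1; i = -1, j = 12
j→11 (nums[11]=1≤1), i→0 (nums[0]=1≥1); i<j, swap → 1 3 1 1 1 1 4 4 3 3 4 1
j→5 (nums[5]=1≤1), i→1 (nums[1]=3≥1); i<j, swap → 1 1 1 1 1 3 4 4 3 3 4 1
j→4 (nums[4]=1≤1), i→2 (nums[2]=1≥1); i<j, swap → 1 1 1 1 1 3 4 4 3 3 4 1
j→3, i→3; i≥j, return j=3. nums = 1 1 1 1 1 3 4 4 3 3 4 1

1 1 1 1 1 3 4 4 3 3 4 1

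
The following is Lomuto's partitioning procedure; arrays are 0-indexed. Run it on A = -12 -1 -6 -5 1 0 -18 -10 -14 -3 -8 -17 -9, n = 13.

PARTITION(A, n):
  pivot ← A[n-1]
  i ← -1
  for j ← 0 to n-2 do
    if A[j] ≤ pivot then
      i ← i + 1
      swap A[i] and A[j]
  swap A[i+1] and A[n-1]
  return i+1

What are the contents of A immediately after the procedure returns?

pivot = A[12] = -9; i = -1
j=0: A[0]=-12 ≤ -9 → i=0, swap A[0],A[0] (no change) → -12 -1 -6 -5 1 0 -18 -10 -14 -3 -8 -17 -9
j=1: A[1]=-1 > -9 → no swap
j=2: A[2]=-6 > -9 → no swap
j=3: A[3]=-5 > -9 → no swap
j=4: A[4]=1 > -9 → no swap
j=5: A[5]=0 > -9 → no swap
j=6: A[6]=-18 ≤ -9 → i=1, swap A[1],A[6] → -12 -18 -6 -5 1 0 -1 -10 -14 -3 -8 -17 -9
j=7: A[7]=-10 ≤ -9 → i=2, swap A[2],A[7] → -12 -18 -10 -5 1 0 -1 -6 -14 -3 -8 -17 -9
j=8: A[8]=-14 ≤ -9 → i=3, swap A[3],A[8] → -12 -18 -10 -14 1 0 -1 -6 -5 -3 -8 -17 -9
j=9: A[9]=-3 > -9 → no swap
j=10: A[10]=-8 > -9 → no swap
j=11: A[11]=-17 ≤ -9 → i=4, swap A[4],A[11] → -12 -18 -10 -14 -17 0 -1 -6 -5 -3 -8 1 -9
final swap A[5],A[12] → -12 -18 -10 -14 -17 -9 -1 -6 -5 -3 -8 1 0; return 5

-12 -18 -10 -14 -17 -9 -1 -6 -5 -3 -8 1 0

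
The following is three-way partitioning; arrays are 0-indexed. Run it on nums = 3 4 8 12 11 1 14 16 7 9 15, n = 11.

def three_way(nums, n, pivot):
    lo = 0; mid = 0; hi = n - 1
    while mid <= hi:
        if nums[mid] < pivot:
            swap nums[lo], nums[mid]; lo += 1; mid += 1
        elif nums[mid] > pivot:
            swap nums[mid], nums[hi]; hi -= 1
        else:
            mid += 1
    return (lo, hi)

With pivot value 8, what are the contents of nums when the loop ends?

3 4 7 1 8 14 16 11 9 15 12

lo=0 mid=0 hi=10
3<8: swap(0,0), lo=1 mid=1 ⇒ 3 4 8 12 11 1 14 16 7 9 15
4<8: swap(1,1), lo=2 mid=2 ⇒ 3 4 8 12 11 1 14 16 7 9 15
8=8: mid=3
12>8: swap(3,10), hi=9 ⇒ 3 4 8 15 11 1 14 16 7 9 12
15>8: swap(3,9), hi=8 ⇒ 3 4 8 9 11 1 14 16 7 15 12
9>8: swap(3,8), hi=7 ⇒ 3 4 8 7 11 1 14 16 9 15 12
7<8: swap(2,3), lo=3 mid=4 ⇒ 3 4 7 8 11 1 14 16 9 15 12
11>8: swap(4,7), hi=6 ⇒ 3 4 7 8 16 1 14 11 9 15 12
16>8: swap(4,6), hi=5 ⇒ 3 4 7 8 14 1 16 11 9 15 12
14>8: swap(4,5), hi=4 ⇒ 3 4 7 8 1 14 16 11 9 15 12
1<8: swap(3,4), lo=4 mid=5 ⇒ 3 4 7 1 8 14 16 11 9 15 12
done. lo=4 hi=4; nums=3 4 7 1 8 14 16 11 9 15 12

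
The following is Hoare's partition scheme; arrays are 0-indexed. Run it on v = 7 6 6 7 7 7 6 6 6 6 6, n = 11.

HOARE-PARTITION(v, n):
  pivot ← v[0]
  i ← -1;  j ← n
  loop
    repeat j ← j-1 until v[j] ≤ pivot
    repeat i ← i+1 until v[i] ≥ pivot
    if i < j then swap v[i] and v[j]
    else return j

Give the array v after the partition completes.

pivot=7
j stops at 10 (6), i stops at 0 (7); swap ⇒ 6 6 6 7 7 7 6 6 6 6 7
j stops at 9 (6), i stops at 3 (7); swap ⇒ 6 6 6 6 7 7 6 6 6 7 7
j stops at 8 (6), i stops at 4 (7); swap ⇒ 6 6 6 6 6 7 6 6 7 7 7
j stops at 7 (6), i stops at 5 (7); swap ⇒ 6 6 6 6 6 6 6 7 7 7 7
j stops at 6, i stops at 7; i≥j ⇒ return 6. v=6 6 6 6 6 6 6 7 7 7 7

6 6 6 6 6 6 6 7 7 7 7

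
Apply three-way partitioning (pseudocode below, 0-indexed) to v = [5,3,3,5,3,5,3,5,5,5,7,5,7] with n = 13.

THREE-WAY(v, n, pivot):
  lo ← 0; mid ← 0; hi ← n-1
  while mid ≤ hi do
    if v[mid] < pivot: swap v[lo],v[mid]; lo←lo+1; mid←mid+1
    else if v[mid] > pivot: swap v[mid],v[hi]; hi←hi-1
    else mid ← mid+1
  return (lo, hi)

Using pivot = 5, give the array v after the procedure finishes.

pivot = 5; lo=0, mid=0, hi=12
v[mid]=5=5: mid=1
v[mid]=3<5: swap v[0],v[1]; lo=1,mid=2 → [3,5,3,5,3,5,3,5,5,5,7,5,7]
v[mid]=3<5: swap v[1],v[2]; lo=2,mid=3 → [3,3,5,5,3,5,3,5,5,5,7,5,7]
v[mid]=5=5: mid=4
v[mid]=3<5: swap v[2],v[4]; lo=3,mid=5 → [3,3,3,5,5,5,3,5,5,5,7,5,7]
v[mid]=5=5: mid=6
v[mid]=3<5: swap v[3],v[6]; lo=4,mid=7 → [3,3,3,3,5,5,5,5,5,5,7,5,7]
v[mid]=5=5: mid=8
v[mid]=5=5: mid=9
v[mid]=5=5: mid=10
v[mid]=7>5: swap v[10],v[12]; hi=11 → [3,3,3,3,5,5,5,5,5,5,7,5,7]
v[mid]=7>5: swap v[10],v[11]; hi=10 → [3,3,3,3,5,5,5,5,5,5,5,7,7]
v[mid]=5=5: mid=11
end: lo=4, hi=10; v = [3,3,3,3,5,5,5,5,5,5,5,7,7]

[3,3,3,3,5,5,5,5,5,5,5,7,7]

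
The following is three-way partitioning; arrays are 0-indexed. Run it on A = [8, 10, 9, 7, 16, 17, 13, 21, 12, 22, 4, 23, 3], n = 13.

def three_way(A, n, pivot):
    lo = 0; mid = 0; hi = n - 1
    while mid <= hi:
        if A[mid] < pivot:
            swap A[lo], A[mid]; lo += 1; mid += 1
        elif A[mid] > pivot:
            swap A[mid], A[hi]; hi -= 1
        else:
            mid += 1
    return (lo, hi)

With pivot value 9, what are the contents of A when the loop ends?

lo=0 mid=0 hi=12
8<9: swap(0,0), lo=1 mid=1 ⇒ [8, 10, 9, 7, 16, 17, 13, 21, 12, 22, 4, 23, 3]
10>9: swap(1,12), hi=11 ⇒ [8, 3, 9, 7, 16, 17, 13, 21, 12, 22, 4, 23, 10]
3<9: swap(1,1), lo=2 mid=2 ⇒ [8, 3, 9, 7, 16, 17, 13, 21, 12, 22, 4, 23, 10]
9=9: mid=3
7<9: swap(2,3), lo=3 mid=4 ⇒ [8, 3, 7, 9, 16, 17, 13, 21, 12, 22, 4, 23, 10]
16>9: swap(4,11), hi=10 ⇒ [8, 3, 7, 9, 23, 17, 13, 21, 12, 22, 4, 16, 10]
23>9: swap(4,10), hi=9 ⇒ [8, 3, 7, 9, 4, 17, 13, 21, 12, 22, 23, 16, 10]
4<9: swap(3,4), lo=4 mid=5 ⇒ [8, 3, 7, 4, 9, 17, 13, 21, 12, 22, 23, 16, 10]
17>9: swap(5,9), hi=8 ⇒ [8, 3, 7, 4, 9, 22, 13, 21, 12, 17, 23, 16, 10]
22>9: swap(5,8), hi=7 ⇒ [8, 3, 7, 4, 9, 12, 13, 21, 22, 17, 23, 16, 10]
12>9: swap(5,7), hi=6 ⇒ [8, 3, 7, 4, 9, 21, 13, 12, 22, 17, 23, 16, 10]
21>9: swap(5,6), hi=5 ⇒ [8, 3, 7, 4, 9, 13, 21, 12, 22, 17, 23, 16, 10]
13>9: swap(5,5), hi=4 ⇒ [8, 3, 7, 4, 9, 13, 21, 12, 22, 17, 23, 16, 10]
done. lo=4 hi=4; A=[8, 3, 7, 4, 9, 13, 21, 12, 22, 17, 23, 16, 10]

[8, 3, 7, 4, 9, 13, 21, 12, 22, 17, 23, 16, 10]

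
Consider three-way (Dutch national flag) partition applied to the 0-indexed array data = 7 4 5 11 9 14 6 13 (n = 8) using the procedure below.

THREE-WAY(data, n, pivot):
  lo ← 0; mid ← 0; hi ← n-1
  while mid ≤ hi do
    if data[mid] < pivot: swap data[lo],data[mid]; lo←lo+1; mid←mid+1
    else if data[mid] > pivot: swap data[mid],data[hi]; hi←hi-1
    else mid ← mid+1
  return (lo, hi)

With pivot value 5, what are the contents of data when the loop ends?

4 5 11 9 14 6 13 7

pivot = 5; lo=0, mid=0, hi=7
data[mid]=7>5: swap data[0],data[7]; hi=6 → 13 4 5 11 9 14 6 7
data[mid]=13>5: swap data[0],data[6]; hi=5 → 6 4 5 11 9 14 13 7
data[mid]=6>5: swap data[0],data[5]; hi=4 → 14 4 5 11 9 6 13 7
data[mid]=14>5: swap data[0],data[4]; hi=3 → 9 4 5 11 14 6 13 7
data[mid]=9>5: swap data[0],data[3]; hi=2 → 11 4 5 9 14 6 13 7
data[mid]=11>5: swap data[0],data[2]; hi=1 → 5 4 11 9 14 6 13 7
data[mid]=5=5: mid=1
data[mid]=4<5: swap data[0],data[1]; lo=1,mid=2 → 4 5 11 9 14 6 13 7
end: lo=1, hi=1; data = 4 5 11 9 14 6 13 7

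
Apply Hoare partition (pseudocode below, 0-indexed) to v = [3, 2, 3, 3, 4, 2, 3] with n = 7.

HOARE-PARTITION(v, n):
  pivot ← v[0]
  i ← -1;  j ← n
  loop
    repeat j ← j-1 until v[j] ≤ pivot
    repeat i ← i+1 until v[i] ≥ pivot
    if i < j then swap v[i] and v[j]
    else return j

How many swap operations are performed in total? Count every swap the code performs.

pivot = v[0] = 3; i = -1, j = 7
j→6 (v[6]=3≤3), i→0 (v[0]=3≥3); i<j, swap → [3, 2, 3, 3, 4, 2, 3]
j→5 (v[5]=2≤3), i→2 (v[2]=3≥3); i<j, swap → [3, 2, 2, 3, 4, 3, 3]
j→3, i→3; i≥j, return j=3. v = [3, 2, 2, 3, 4, 3, 3]

2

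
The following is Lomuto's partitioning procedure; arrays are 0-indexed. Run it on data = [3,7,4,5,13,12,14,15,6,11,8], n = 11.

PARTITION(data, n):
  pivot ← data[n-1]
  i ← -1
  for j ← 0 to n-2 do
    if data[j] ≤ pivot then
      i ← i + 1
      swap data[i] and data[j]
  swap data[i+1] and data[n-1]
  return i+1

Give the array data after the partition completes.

[3,7,4,5,6,8,14,15,13,11,12]

pivot=8, i=-1
j=0: 3≤8, i=0, swap(0,0) ⇒ [3,7,4,5,13,12,14,15,6,11,8]
j=1: 7≤8, i=1, swap(1,1) ⇒ [3,7,4,5,13,12,14,15,6,11,8]
j=2: 4≤8, i=2, swap(2,2) ⇒ [3,7,4,5,13,12,14,15,6,11,8]
j=3: 5≤8, i=3, swap(3,3) ⇒ [3,7,4,5,13,12,14,15,6,11,8]
j=4: 13>8, skip
j=5: 12>8, skip
j=6: 14>8, skip
j=7: 15>8, skip
j=8: 6≤8, i=4, swap(4,8) ⇒ [3,7,4,5,6,12,14,15,13,11,8]
j=9: 11>8, skip
swap(5,10) ⇒ [3,7,4,5,6,8,14,15,13,11,12]; return 5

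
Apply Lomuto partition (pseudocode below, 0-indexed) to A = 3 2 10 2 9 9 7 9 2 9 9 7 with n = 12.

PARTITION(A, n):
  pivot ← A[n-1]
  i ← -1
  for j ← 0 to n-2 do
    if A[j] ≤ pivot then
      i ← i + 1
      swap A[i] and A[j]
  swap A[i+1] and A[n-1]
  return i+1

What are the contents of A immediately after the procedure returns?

3 2 2 7 2 7 10 9 9 9 9 9

pivot=7, i=-1
j=0: 3≤7, i=0, swap(0,0) ⇒ 3 2 10 2 9 9 7 9 2 9 9 7
j=1: 2≤7, i=1, swap(1,1) ⇒ 3 2 10 2 9 9 7 9 2 9 9 7
j=2: 10>7, skip
j=3: 2≤7, i=2, swap(2,3) ⇒ 3 2 2 10 9 9 7 9 2 9 9 7
j=4: 9>7, skip
j=5: 9>7, skip
j=6: 7≤7, i=3, swap(3,6) ⇒ 3 2 2 7 9 9 10 9 2 9 9 7
j=7: 9>7, skip
j=8: 2≤7, i=4, swap(4,8) ⇒ 3 2 2 7 2 9 10 9 9 9 9 7
j=9: 9>7, skip
j=10: 9>7, skip
swap(5,11) ⇒ 3 2 2 7 2 7 10 9 9 9 9 9; return 5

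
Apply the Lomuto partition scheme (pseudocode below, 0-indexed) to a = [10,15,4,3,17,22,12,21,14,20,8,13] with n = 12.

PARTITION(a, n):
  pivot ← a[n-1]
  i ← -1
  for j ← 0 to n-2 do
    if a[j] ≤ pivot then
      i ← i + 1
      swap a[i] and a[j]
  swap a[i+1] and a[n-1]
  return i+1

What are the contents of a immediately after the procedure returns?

pivot=13, i=-1
j=0: 10≤13, i=0, swap(0,0) ⇒ [10,15,4,3,17,22,12,21,14,20,8,13]
j=1: 15>13, skip
j=2: 4≤13, i=1, swap(1,2) ⇒ [10,4,15,3,17,22,12,21,14,20,8,13]
j=3: 3≤13, i=2, swap(2,3) ⇒ [10,4,3,15,17,22,12,21,14,20,8,13]
j=4: 17>13, skip
j=5: 22>13, skip
j=6: 12≤13, i=3, swap(3,6) ⇒ [10,4,3,12,17,22,15,21,14,20,8,13]
j=7: 21>13, skip
j=8: 14>13, skip
j=9: 20>13, skip
j=10: 8≤13, i=4, swap(4,10) ⇒ [10,4,3,12,8,22,15,21,14,20,17,13]
swap(5,11) ⇒ [10,4,3,12,8,13,15,21,14,20,17,22]; return 5

[10,4,3,12,8,13,15,21,14,20,17,22]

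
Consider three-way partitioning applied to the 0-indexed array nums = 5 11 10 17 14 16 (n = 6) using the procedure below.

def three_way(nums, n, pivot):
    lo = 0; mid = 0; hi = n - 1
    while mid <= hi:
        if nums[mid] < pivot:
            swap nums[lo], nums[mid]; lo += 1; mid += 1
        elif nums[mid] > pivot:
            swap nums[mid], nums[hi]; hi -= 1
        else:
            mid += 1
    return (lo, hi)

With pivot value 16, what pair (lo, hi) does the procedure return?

lo=0 mid=0 hi=5
5<16: swap(0,0), lo=1 mid=1 ⇒ 5 11 10 17 14 16
11<16: swap(1,1), lo=2 mid=2 ⇒ 5 11 10 17 14 16
10<16: swap(2,2), lo=3 mid=3 ⇒ 5 11 10 17 14 16
17>16: swap(3,5), hi=4 ⇒ 5 11 10 16 14 17
16=16: mid=4
14<16: swap(3,4), lo=4 mid=5 ⇒ 5 11 10 14 16 17
done. lo=4 hi=4; nums=5 11 10 14 16 17

(4, 4)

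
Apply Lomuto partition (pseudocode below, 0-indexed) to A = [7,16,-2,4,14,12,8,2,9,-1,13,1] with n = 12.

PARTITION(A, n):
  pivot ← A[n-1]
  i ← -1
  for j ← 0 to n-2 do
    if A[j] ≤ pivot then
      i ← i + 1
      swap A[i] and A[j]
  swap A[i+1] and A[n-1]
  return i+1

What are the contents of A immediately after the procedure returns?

[-2,-1,1,4,14,12,8,2,9,16,13,7]

pivot = A[11] = 1; i = -1
j=0: A[0]=7 > 1 → no swap
j=1: A[1]=16 > 1 → no swap
j=2: A[2]=-2 ≤ 1 → i=0, swap A[0],A[2] → [-2,16,7,4,14,12,8,2,9,-1,13,1]
j=3: A[3]=4 > 1 → no swap
j=4: A[4]=14 > 1 → no swap
j=5: A[5]=12 > 1 → no swap
j=6: A[6]=8 > 1 → no swap
j=7: A[7]=2 > 1 → no swap
j=8: A[8]=9 > 1 → no swap
j=9: A[9]=-1 ≤ 1 → i=1, swap A[1],A[9] → [-2,-1,7,4,14,12,8,2,9,16,13,1]
j=10: A[10]=13 > 1 → no swap
final swap A[2],A[11] → [-2,-1,1,4,14,12,8,2,9,16,13,7]; return 2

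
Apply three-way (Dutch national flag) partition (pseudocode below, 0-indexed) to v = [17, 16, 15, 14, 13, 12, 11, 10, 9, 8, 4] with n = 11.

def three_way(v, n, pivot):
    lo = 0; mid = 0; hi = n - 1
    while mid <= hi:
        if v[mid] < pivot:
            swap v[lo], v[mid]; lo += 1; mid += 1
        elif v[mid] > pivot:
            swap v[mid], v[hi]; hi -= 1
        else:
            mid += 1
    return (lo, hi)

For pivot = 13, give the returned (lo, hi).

(6, 6)

pivot = 13; lo=0, mid=0, hi=10
v[mid]=17>13: swap v[0],v[10]; hi=9 → [4, 16, 15, 14, 13, 12, 11, 10, 9, 8, 17]
v[mid]=4<13: swap v[0],v[0]; lo=1,mid=1 → [4, 16, 15, 14, 13, 12, 11, 10, 9, 8, 17]
v[mid]=16>13: swap v[1],v[9]; hi=8 → [4, 8, 15, 14, 13, 12, 11, 10, 9, 16, 17]
v[mid]=8<13: swap v[1],v[1]; lo=2,mid=2 → [4, 8, 15, 14, 13, 12, 11, 10, 9, 16, 17]
v[mid]=15>13: swap v[2],v[8]; hi=7 → [4, 8, 9, 14, 13, 12, 11, 10, 15, 16, 17]
v[mid]=9<13: swap v[2],v[2]; lo=3,mid=3 → [4, 8, 9, 14, 13, 12, 11, 10, 15, 16, 17]
v[mid]=14>13: swap v[3],v[7]; hi=6 → [4, 8, 9, 10, 13, 12, 11, 14, 15, 16, 17]
v[mid]=10<13: swap v[3],v[3]; lo=4,mid=4 → [4, 8, 9, 10, 13, 12, 11, 14, 15, 16, 17]
v[mid]=13=13: mid=5
v[mid]=12<13: swap v[4],v[5]; lo=5,mid=6 → [4, 8, 9, 10, 12, 13, 11, 14, 15, 16, 17]
v[mid]=11<13: swap v[5],v[6]; lo=6,mid=7 → [4, 8, 9, 10, 12, 11, 13, 14, 15, 16, 17]
end: lo=6, hi=6; v = [4, 8, 9, 10, 12, 11, 13, 14, 15, 16, 17]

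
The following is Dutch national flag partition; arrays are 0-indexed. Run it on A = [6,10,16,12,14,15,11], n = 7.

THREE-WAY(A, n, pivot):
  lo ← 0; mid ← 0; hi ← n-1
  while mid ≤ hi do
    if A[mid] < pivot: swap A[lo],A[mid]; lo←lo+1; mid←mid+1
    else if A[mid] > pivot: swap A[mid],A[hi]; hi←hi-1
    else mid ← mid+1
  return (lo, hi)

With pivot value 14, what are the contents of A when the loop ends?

lo=0 mid=0 hi=6
6<14: swap(0,0), lo=1 mid=1 ⇒ [6,10,16,12,14,15,11]
10<14: swap(1,1), lo=2 mid=2 ⇒ [6,10,16,12,14,15,11]
16>14: swap(2,6), hi=5 ⇒ [6,10,11,12,14,15,16]
11<14: swap(2,2), lo=3 mid=3 ⇒ [6,10,11,12,14,15,16]
12<14: swap(3,3), lo=4 mid=4 ⇒ [6,10,11,12,14,15,16]
14=14: mid=5
15>14: swap(5,5), hi=4 ⇒ [6,10,11,12,14,15,16]
done. lo=4 hi=4; A=[6,10,11,12,14,15,16]

[6,10,11,12,14,15,16]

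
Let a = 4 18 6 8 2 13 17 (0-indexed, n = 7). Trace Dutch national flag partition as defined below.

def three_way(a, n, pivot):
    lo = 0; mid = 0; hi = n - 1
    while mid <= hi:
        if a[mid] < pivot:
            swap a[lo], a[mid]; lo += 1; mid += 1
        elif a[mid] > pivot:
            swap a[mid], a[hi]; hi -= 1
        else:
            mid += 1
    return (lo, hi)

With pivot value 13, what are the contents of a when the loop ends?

lo=0 mid=0 hi=6
4<13: swap(0,0), lo=1 mid=1 ⇒ 4 18 6 8 2 13 17
18>13: swap(1,6), hi=5 ⇒ 4 17 6 8 2 13 18
17>13: swap(1,5), hi=4 ⇒ 4 13 6 8 2 17 18
13=13: mid=2
6<13: swap(1,2), lo=2 mid=3 ⇒ 4 6 13 8 2 17 18
8<13: swap(2,3), lo=3 mid=4 ⇒ 4 6 8 13 2 17 18
2<13: swap(3,4), lo=4 mid=5 ⇒ 4 6 8 2 13 17 18
done. lo=4 hi=4; a=4 6 8 2 13 17 18

4 6 8 2 13 17 18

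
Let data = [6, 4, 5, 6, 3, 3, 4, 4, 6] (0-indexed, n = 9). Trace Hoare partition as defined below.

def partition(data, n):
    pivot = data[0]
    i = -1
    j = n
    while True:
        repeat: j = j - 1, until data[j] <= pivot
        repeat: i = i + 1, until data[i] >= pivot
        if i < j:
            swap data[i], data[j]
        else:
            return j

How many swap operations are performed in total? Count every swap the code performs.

2

pivot = data[0] = 6; i = -1, j = 9
j→8 (data[8]=6≤6), i→0 (data[0]=6≥6); i<j, swap → [6, 4, 5, 6, 3, 3, 4, 4, 6]
j→7 (data[7]=4≤6), i→3 (data[3]=6≥6); i<j, swap → [6, 4, 5, 4, 3, 3, 4, 6, 6]
j→6, i→7; i≥j, return j=6. data = [6, 4, 5, 4, 3, 3, 4, 6, 6]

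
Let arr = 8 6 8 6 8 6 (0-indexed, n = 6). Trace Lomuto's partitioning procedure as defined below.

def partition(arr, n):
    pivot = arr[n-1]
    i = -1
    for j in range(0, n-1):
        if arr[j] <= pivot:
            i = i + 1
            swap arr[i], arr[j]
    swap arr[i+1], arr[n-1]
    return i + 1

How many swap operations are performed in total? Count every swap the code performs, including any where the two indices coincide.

3

pivot=6, i=-1
j=0: 8>6, skip
j=1: 6≤6, i=0, swap(0,1) ⇒ 6 8 8 6 8 6
j=2: 8>6, skip
j=3: 6≤6, i=1, swap(1,3) ⇒ 6 6 8 8 8 6
j=4: 8>6, skip
swap(2,5) ⇒ 6 6 6 8 8 8; return 2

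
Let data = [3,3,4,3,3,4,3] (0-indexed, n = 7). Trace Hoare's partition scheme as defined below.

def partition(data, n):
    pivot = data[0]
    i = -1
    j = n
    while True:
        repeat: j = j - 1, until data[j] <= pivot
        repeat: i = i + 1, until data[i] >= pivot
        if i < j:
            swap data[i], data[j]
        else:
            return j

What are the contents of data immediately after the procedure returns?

[3,3,3,4,3,4,3]

pivot = data[0] = 3; i = -1, j = 7
j→6 (data[6]=3≤3), i→0 (data[0]=3≥3); i<j, swap → [3,3,4,3,3,4,3]
j→4 (data[4]=3≤3), i→1 (data[1]=3≥3); i<j, swap → [3,3,4,3,3,4,3]
j→3 (data[3]=3≤3), i→2 (data[2]=4≥3); i<j, swap → [3,3,3,4,3,4,3]
j→2, i→3; i≥j, return j=2. data = [3,3,3,4,3,4,3]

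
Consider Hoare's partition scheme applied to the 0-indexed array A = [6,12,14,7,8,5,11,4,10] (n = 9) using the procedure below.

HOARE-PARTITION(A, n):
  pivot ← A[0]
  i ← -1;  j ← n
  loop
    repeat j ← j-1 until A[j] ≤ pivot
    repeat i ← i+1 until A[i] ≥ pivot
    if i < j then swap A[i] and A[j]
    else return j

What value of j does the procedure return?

pivot=6
j stops at 7 (4), i stops at 0 (6); swap ⇒ [4,12,14,7,8,5,11,6,10]
j stops at 5 (5), i stops at 1 (12); swap ⇒ [4,5,14,7,8,12,11,6,10]
j stops at 1, i stops at 2; i≥j ⇒ return 1. A=[4,5,14,7,8,12,11,6,10]

1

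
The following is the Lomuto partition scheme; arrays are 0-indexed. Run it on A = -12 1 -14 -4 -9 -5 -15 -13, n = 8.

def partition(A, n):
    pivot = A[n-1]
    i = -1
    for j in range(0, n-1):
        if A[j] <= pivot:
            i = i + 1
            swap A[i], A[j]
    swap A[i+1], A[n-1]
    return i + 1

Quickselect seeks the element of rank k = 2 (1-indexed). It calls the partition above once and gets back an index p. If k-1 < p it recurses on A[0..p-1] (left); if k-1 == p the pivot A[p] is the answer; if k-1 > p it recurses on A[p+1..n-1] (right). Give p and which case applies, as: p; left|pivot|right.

2; left

pivot=-13, i=-1
j=0: -12>-13, skip
j=1: 1>-13, skip
j=2: -14≤-13, i=0, swap(0,2) ⇒ -14 1 -12 -4 -9 -5 -15 -13
j=3: -4>-13, skip
j=4: -9>-13, skip
j=5: -5>-13, skip
j=6: -15≤-13, i=1, swap(1,6) ⇒ -14 -15 -12 -4 -9 -5 1 -13
swap(2,7) ⇒ -14 -15 -13 -4 -9 -5 1 -12; return 2
p = 2; k-1 = 1 < 2 ⇒ left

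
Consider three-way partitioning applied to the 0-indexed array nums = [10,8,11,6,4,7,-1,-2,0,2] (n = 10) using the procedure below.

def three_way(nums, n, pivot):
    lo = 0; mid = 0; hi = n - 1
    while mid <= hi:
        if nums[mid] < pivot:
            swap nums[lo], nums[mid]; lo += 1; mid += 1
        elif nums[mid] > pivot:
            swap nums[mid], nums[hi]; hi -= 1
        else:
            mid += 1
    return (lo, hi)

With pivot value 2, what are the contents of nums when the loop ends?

lo=0 mid=0 hi=9
10>2: swap(0,9), hi=8 ⇒ [2,8,11,6,4,7,-1,-2,0,10]
2=2: mid=1
8>2: swap(1,8), hi=7 ⇒ [2,0,11,6,4,7,-1,-2,8,10]
0<2: swap(0,1), lo=1 mid=2 ⇒ [0,2,11,6,4,7,-1,-2,8,10]
11>2: swap(2,7), hi=6 ⇒ [0,2,-2,6,4,7,-1,11,8,10]
-2<2: swap(1,2), lo=2 mid=3 ⇒ [0,-2,2,6,4,7,-1,11,8,10]
6>2: swap(3,6), hi=5 ⇒ [0,-2,2,-1,4,7,6,11,8,10]
-1<2: swap(2,3), lo=3 mid=4 ⇒ [0,-2,-1,2,4,7,6,11,8,10]
4>2: swap(4,5), hi=4 ⇒ [0,-2,-1,2,7,4,6,11,8,10]
7>2: swap(4,4), hi=3 ⇒ [0,-2,-1,2,7,4,6,11,8,10]
done. lo=3 hi=3; nums=[0,-2,-1,2,7,4,6,11,8,10]

[0,-2,-1,2,7,4,6,11,8,10]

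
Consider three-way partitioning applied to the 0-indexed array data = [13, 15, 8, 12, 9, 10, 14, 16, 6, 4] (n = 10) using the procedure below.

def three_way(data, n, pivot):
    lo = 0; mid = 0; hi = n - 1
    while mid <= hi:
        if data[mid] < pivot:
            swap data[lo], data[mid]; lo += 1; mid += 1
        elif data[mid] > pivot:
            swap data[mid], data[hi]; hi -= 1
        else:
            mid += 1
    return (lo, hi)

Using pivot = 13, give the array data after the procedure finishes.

lo=0 mid=0 hi=9
13=13: mid=1
15>13: swap(1,9), hi=8 ⇒ [13, 4, 8, 12, 9, 10, 14, 16, 6, 15]
4<13: swap(0,1), lo=1 mid=2 ⇒ [4, 13, 8, 12, 9, 10, 14, 16, 6, 15]
8<13: swap(1,2), lo=2 mid=3 ⇒ [4, 8, 13, 12, 9, 10, 14, 16, 6, 15]
12<13: swap(2,3), lo=3 mid=4 ⇒ [4, 8, 12, 13, 9, 10, 14, 16, 6, 15]
9<13: swap(3,4), lo=4 mid=5 ⇒ [4, 8, 12, 9, 13, 10, 14, 16, 6, 15]
10<13: swap(4,5), lo=5 mid=6 ⇒ [4, 8, 12, 9, 10, 13, 14, 16, 6, 15]
14>13: swap(6,8), hi=7 ⇒ [4, 8, 12, 9, 10, 13, 6, 16, 14, 15]
6<13: swap(5,6), lo=6 mid=7 ⇒ [4, 8, 12, 9, 10, 6, 13, 16, 14, 15]
16>13: swap(7,7), hi=6 ⇒ [4, 8, 12, 9, 10, 6, 13, 16, 14, 15]
done. lo=6 hi=6; data=[4, 8, 12, 9, 10, 6, 13, 16, 14, 15]

[4, 8, 12, 9, 10, 6, 13, 16, 14, 15]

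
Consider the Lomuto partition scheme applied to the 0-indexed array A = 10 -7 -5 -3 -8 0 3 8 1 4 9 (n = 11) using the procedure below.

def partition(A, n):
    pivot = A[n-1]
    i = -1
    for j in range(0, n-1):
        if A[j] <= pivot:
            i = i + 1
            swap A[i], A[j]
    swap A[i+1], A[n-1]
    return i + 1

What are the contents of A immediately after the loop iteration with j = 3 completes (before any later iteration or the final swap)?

-7 -5 -3 10 -8 0 3 8 1 4 9

pivot=9, i=-1
j=0: 10>9, skip
j=1: -7≤9, i=0, swap(0,1) ⇒ -7 10 -5 -3 -8 0 3 8 1 4 9
j=2: -5≤9, i=1, swap(1,2) ⇒ -7 -5 10 -3 -8 0 3 8 1 4 9
j=3: -3≤9, i=2, swap(2,3) ⇒ -7 -5 -3 10 -8 0 3 8 1 4 9
(after j=3) A = -7 -5 -3 10 -8 0 3 8 1 4 9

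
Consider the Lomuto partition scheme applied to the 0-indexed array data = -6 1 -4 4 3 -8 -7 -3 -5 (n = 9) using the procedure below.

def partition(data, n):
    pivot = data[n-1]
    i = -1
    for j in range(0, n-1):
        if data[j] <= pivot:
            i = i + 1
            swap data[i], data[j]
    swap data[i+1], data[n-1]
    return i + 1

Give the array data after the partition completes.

-6 -8 -7 -5 3 1 -4 -3 4

pivot=-5, i=-1
j=0: -6≤-5, i=0, swap(0,0) ⇒ -6 1 -4 4 3 -8 -7 -3 -5
j=1: 1>-5, skip
j=2: -4>-5, skip
j=3: 4>-5, skip
j=4: 3>-5, skip
j=5: -8≤-5, i=1, swap(1,5) ⇒ -6 -8 -4 4 3 1 -7 -3 -5
j=6: -7≤-5, i=2, swap(2,6) ⇒ -6 -8 -7 4 3 1 -4 -3 -5
j=7: -3>-5, skip
swap(3,8) ⇒ -6 -8 -7 -5 3 1 -4 -3 4; return 3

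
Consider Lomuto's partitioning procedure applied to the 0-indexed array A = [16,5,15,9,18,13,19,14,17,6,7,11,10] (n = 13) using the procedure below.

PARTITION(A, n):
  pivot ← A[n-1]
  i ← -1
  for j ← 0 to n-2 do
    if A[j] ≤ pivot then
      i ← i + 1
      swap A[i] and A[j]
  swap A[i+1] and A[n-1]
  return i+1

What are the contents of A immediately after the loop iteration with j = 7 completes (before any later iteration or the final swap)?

[5,9,15,16,18,13,19,14,17,6,7,11,10]

pivot = A[12] = 10; i = -1
j=0: A[0]=16 > 10 → no swap
j=1: A[1]=5 ≤ 10 → i=0, swap A[0],A[1] → [5,16,15,9,18,13,19,14,17,6,7,11,10]
j=2: A[2]=15 > 10 → no swap
j=3: A[3]=9 ≤ 10 → i=1, swap A[1],A[3] → [5,9,15,16,18,13,19,14,17,6,7,11,10]
j=4: A[4]=18 > 10 → no swap
j=5: A[5]=13 > 10 → no swap
j=6: A[6]=19 > 10 → no swap
j=7: A[7]=14 > 10 → no swap
(after j=7) A = [5,9,15,16,18,13,19,14,17,6,7,11,10]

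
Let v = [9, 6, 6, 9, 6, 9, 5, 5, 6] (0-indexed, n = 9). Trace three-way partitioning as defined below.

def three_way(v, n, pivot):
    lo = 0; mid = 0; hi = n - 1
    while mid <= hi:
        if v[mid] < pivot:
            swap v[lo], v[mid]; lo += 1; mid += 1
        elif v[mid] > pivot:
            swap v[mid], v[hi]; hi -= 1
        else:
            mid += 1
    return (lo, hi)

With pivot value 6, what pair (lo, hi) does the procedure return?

pivot = 6; lo=0, mid=0, hi=8
v[mid]=9>6: swap v[0],v[8]; hi=7 → [6, 6, 6, 9, 6, 9, 5, 5, 9]
v[mid]=6=6: mid=1
v[mid]=6=6: mid=2
v[mid]=6=6: mid=3
v[mid]=9>6: swap v[3],v[7]; hi=6 → [6, 6, 6, 5, 6, 9, 5, 9, 9]
v[mid]=5<6: swap v[0],v[3]; lo=1,mid=4 → [5, 6, 6, 6, 6, 9, 5, 9, 9]
v[mid]=6=6: mid=5
v[mid]=9>6: swap v[5],v[6]; hi=5 → [5, 6, 6, 6, 6, 5, 9, 9, 9]
v[mid]=5<6: swap v[1],v[5]; lo=2,mid=6 → [5, 5, 6, 6, 6, 6, 9, 9, 9]
end: lo=2, hi=5; v = [5, 5, 6, 6, 6, 6, 9, 9, 9]

(2, 5)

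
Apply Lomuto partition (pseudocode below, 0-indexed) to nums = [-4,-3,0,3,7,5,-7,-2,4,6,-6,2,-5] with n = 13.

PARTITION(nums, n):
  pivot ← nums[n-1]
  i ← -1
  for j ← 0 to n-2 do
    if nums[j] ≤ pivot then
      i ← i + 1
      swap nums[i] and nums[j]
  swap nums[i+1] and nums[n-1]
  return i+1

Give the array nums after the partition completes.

[-7,-6,-5,3,7,5,-4,-2,4,6,-3,2,0]

pivot=-5, i=-1
j=0: -4>-5, skip
j=1: -3>-5, skip
j=2: 0>-5, skip
j=3: 3>-5, skip
j=4: 7>-5, skip
j=5: 5>-5, skip
j=6: -7≤-5, i=0, swap(0,6) ⇒ [-7,-3,0,3,7,5,-4,-2,4,6,-6,2,-5]
j=7: -2>-5, skip
j=8: 4>-5, skip
j=9: 6>-5, skip
j=10: -6≤-5, i=1, swap(1,10) ⇒ [-7,-6,0,3,7,5,-4,-2,4,6,-3,2,-5]
j=11: 2>-5, skip
swap(2,12) ⇒ [-7,-6,-5,3,7,5,-4,-2,4,6,-3,2,0]; return 2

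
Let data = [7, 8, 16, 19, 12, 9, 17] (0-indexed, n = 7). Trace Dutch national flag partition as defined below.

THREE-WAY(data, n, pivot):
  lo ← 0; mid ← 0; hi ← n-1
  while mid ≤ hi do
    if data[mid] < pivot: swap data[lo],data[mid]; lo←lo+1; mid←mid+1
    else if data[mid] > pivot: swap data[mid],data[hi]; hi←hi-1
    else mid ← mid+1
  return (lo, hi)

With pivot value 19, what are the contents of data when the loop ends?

pivot = 19; lo=0, mid=0, hi=6
data[mid]=7<19: swap data[0],data[0]; lo=1,mid=1 → [7, 8, 16, 19, 12, 9, 17]
data[mid]=8<19: swap data[1],data[1]; lo=2,mid=2 → [7, 8, 16, 19, 12, 9, 17]
data[mid]=16<19: swap data[2],data[2]; lo=3,mid=3 → [7, 8, 16, 19, 12, 9, 17]
data[mid]=19=19: mid=4
data[mid]=12<19: swap data[3],data[4]; lo=4,mid=5 → [7, 8, 16, 12, 19, 9, 17]
data[mid]=9<19: swap data[4],data[5]; lo=5,mid=6 → [7, 8, 16, 12, 9, 19, 17]
data[mid]=17<19: swap data[5],data[6]; lo=6,mid=7 → [7, 8, 16, 12, 9, 17, 19]
end: lo=6, hi=6; data = [7, 8, 16, 12, 9, 17, 19]

[7, 8, 16, 12, 9, 17, 19]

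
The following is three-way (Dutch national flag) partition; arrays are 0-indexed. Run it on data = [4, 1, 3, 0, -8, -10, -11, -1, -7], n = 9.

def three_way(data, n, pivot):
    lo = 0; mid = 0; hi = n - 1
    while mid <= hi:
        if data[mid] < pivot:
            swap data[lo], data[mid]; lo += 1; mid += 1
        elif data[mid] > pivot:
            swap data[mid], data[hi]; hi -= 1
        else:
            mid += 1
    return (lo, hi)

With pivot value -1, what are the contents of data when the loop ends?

[-7, -11, -10, -8, -1, 0, 3, 1, 4]

pivot = -1; lo=0, mid=0, hi=8
data[mid]=4>-1: swap data[0],data[8]; hi=7 → [-7, 1, 3, 0, -8, -10, -11, -1, 4]
data[mid]=-7<-1: swap data[0],data[0]; lo=1,mid=1 → [-7, 1, 3, 0, -8, -10, -11, -1, 4]
data[mid]=1>-1: swap data[1],data[7]; hi=6 → [-7, -1, 3, 0, -8, -10, -11, 1, 4]
data[mid]=-1=-1: mid=2
data[mid]=3>-1: swap data[2],data[6]; hi=5 → [-7, -1, -11, 0, -8, -10, 3, 1, 4]
data[mid]=-11<-1: swap data[1],data[2]; lo=2,mid=3 → [-7, -11, -1, 0, -8, -10, 3, 1, 4]
data[mid]=0>-1: swap data[3],data[5]; hi=4 → [-7, -11, -1, -10, -8, 0, 3, 1, 4]
data[mid]=-10<-1: swap data[2],data[3]; lo=3,mid=4 → [-7, -11, -10, -1, -8, 0, 3, 1, 4]
data[mid]=-8<-1: swap data[3],data[4]; lo=4,mid=5 → [-7, -11, -10, -8, -1, 0, 3, 1, 4]
end: lo=4, hi=4; data = [-7, -11, -10, -8, -1, 0, 3, 1, 4]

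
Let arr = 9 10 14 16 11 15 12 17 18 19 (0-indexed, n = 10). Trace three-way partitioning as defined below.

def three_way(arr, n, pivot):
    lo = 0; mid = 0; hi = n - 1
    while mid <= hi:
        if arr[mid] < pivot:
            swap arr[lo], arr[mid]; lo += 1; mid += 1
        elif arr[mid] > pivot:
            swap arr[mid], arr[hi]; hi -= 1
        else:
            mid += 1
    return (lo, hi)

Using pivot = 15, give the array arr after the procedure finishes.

9 10 14 12 11 15 17 18 19 16

pivot = 15; lo=0, mid=0, hi=9
arr[mid]=9<15: swap arr[0],arr[0]; lo=1,mid=1 → 9 10 14 16 11 15 12 17 18 19
arr[mid]=10<15: swap arr[1],arr[1]; lo=2,mid=2 → 9 10 14 16 11 15 12 17 18 19
arr[mid]=14<15: swap arr[2],arr[2]; lo=3,mid=3 → 9 10 14 16 11 15 12 17 18 19
arr[mid]=16>15: swap arr[3],arr[9]; hi=8 → 9 10 14 19 11 15 12 17 18 16
arr[mid]=19>15: swap arr[3],arr[8]; hi=7 → 9 10 14 18 11 15 12 17 19 16
arr[mid]=18>15: swap arr[3],arr[7]; hi=6 → 9 10 14 17 11 15 12 18 19 16
arr[mid]=17>15: swap arr[3],arr[6]; hi=5 → 9 10 14 12 11 15 17 18 19 16
arr[mid]=12<15: swap arr[3],arr[3]; lo=4,mid=4 → 9 10 14 12 11 15 17 18 19 16
arr[mid]=11<15: swap arr[4],arr[4]; lo=5,mid=5 → 9 10 14 12 11 15 17 18 19 16
arr[mid]=15=15: mid=6
end: lo=5, hi=5; arr = 9 10 14 12 11 15 17 18 19 16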